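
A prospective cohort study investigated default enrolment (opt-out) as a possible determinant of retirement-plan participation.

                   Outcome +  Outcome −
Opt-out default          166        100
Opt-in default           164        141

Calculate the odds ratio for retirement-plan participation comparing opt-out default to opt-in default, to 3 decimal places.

Cells: a = 166, b = 100, c = 164, d = 141.
OR = (a·d)/(b·c) = (166 × 141) / (100 × 164) = 23406 / 16400 = 1.42720
The odds of retirement-plan participation are about 1.43 times as high in the opt-out default group.

1.427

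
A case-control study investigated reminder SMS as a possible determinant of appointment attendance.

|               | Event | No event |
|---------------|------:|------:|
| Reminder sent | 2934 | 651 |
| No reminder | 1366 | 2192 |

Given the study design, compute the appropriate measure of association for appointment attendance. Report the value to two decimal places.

Cells: a = 2934, b = 651, c = 1366, d = 2192.
This is a case-control study: participants were sampled on outcome status, so risks in the source population cannot be estimated directly — relative risk is not valid here. The odds ratio is the appropriate measure.
OR = (a·d)/(b·c) = (2934 × 2192) / (651 × 1366) = 6431328 / 889266 = 7.23218

7.23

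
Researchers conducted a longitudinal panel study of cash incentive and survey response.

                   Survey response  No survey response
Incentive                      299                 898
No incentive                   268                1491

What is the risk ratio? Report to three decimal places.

Cells: a = 299, b = 898, c = 268, d = 1491.
Risk in exposed = 299/1197 = 0.24979; risk in unexposed = 268/1759 = 0.15236.
RR = 0.24979 / 0.15236 = 1.63949
The risk among the exposed is 1.64 times that among the unexposed.

1.639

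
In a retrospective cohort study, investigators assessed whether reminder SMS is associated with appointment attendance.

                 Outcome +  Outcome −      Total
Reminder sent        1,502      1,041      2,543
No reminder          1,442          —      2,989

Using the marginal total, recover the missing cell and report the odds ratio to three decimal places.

The missing cell is in the unexposed row: 2989 − 1442 = 1547.
So a = 1502, b = 1041, c = 1442, d = 1547.
OR = (a·d)/(b·c) = (1502 × 1547) / (1041 × 1442) = 2323594 / 1501122 = 1.54790

1.548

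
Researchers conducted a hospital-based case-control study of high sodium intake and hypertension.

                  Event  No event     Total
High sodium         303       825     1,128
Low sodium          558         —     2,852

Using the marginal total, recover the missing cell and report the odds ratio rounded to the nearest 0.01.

1.51

The missing cell is in the unexposed row: 2852 − 558 = 2294.
So a = 303, b = 825, c = 558, d = 2294.
OR = (a·d)/(b·c) = (303 × 2294) / (825 × 558) = 695082 / 460350 = 1.50990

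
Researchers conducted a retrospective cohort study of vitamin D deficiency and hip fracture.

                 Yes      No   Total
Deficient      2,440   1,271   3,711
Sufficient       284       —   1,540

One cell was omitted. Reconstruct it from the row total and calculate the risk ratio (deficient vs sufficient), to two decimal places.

The missing cell is in the unexposed row: 1540 − 284 = 1256.
So a = 2440, b = 1271, c = 284, d = 1256.
RR = [a/(a+b)] / [c/(c+d)] = (2440/3711) / (284/1540) = 0.65750/0.18442 = 3.56534

3.57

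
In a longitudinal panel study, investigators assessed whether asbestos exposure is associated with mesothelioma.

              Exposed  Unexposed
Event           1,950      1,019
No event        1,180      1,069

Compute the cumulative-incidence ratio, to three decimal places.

Reading the table with exposure as columns: a = 1950 (Exposed, case), b = 1180 (Exposed, non-case), c = 1019 (Unexposed, case), d = 1069.
Risk in exposed = 1950/3130 = 0.62300; risk in unexposed = 1019/2088 = 0.48803.
RR = 0.62300 / 0.48803 = 1.27658
The risk among the exposed is 1.28 times that among the unexposed.

1.277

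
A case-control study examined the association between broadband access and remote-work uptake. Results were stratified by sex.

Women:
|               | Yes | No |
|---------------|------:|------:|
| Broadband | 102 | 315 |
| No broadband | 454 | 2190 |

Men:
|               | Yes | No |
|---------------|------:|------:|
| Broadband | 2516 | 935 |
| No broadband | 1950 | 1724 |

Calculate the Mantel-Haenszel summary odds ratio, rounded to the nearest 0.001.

OR_MH = Σ(aᵢdᵢ/nᵢ) / Σ(bᵢcᵢ/nᵢ), where nᵢ is the stratum total.
Stratum 1 (Women): n = 3061; a·d/n = 102·2190/3061 = 72.9762; b·c/n = 315·454/3061 = 46.7200
Stratum 2 (Men): n = 7125; a·d/n = 2516·1724/7125 = 608.7837; b·c/n = 935·1950/7125 = 255.8947
OR_MH = (72.9762 + 608.7837) / (46.7200 + 255.8947) = 681.7599 / 302.6148 = 2.25290

2.253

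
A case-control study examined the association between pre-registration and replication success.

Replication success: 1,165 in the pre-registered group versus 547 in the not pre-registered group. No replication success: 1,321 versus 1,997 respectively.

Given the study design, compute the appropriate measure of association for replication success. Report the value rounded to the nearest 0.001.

From the description: a = 1165, b = 1321, c = 547, d = 1997.
This is a case-control study: participants were sampled on outcome status, so risks in the source population cannot be estimated directly — relative risk is not valid here. The odds ratio is the appropriate measure.
OR = (a·d)/(b·c) = (1165 × 1997) / (1321 × 547) = 2326505 / 722587 = 3.21969

3.220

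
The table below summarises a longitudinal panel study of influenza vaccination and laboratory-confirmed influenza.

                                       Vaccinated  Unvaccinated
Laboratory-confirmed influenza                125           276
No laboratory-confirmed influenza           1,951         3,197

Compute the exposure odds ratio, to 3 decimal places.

Reading the table with exposure as columns: a = 125 (Vaccinated, case), b = 1951 (Vaccinated, non-case), c = 276 (Unvaccinated, case), d = 3197.
OR = (a·d)/(b·c) = (125 × 3197) / (1951 × 276) = 399625 / 538476 = 0.74214
Exposure is associated with lower odds of laboratory-confirmed influenza (OR = 0.74 < 1).

0.742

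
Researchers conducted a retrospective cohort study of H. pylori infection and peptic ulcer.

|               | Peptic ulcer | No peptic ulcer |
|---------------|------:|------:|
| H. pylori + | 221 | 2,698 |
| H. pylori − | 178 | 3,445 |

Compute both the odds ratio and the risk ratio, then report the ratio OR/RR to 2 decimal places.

1.03

Cells: a = 221, b = 2698, c = 178, d = 3445.
OR = (221·3445)/(2698·178) = 761345/480244 = 1.58533
Risk in exposed = 221/2919 = 0.07571; risk in unexposed = 178/3623 = 0.04913; RR = 1.54101
OR/RR = 1.58533 / 1.54101 = 1.02876
The outcome is rare in both groups, so OR ≈ RR (ratio near 1).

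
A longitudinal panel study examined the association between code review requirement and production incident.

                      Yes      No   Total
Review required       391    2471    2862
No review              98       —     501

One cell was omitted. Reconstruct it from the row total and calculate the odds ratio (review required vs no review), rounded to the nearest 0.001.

0.651

The missing cell is in the unexposed row: 501 − 98 = 403.
So a = 391, b = 2471, c = 98, d = 403.
OR = (a·d)/(b·c) = (391 × 403) / (2471 × 98) = 157573 / 242158 = 0.65070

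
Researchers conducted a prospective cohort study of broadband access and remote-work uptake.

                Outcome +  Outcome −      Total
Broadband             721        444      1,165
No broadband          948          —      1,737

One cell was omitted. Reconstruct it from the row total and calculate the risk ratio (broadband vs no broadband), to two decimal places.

The missing cell is in the unexposed row: 1737 − 948 = 789.
So a = 721, b = 444, c = 948, d = 789.
RR = [a/(a+b)] / [c/(c+d)] = (721/1165) / (948/1737) = 0.61888/0.54577 = 1.13397

1.13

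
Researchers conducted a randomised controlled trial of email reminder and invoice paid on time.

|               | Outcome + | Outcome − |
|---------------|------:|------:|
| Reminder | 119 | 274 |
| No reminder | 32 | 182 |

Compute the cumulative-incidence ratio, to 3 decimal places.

Cells: a = 119, b = 274, c = 32, d = 182.
Risk in exposed = 119/393 = 0.30280; risk in unexposed = 32/214 = 0.14953.
RR = 0.30280 / 0.14953 = 2.02497
The risk among the exposed is 2.02 times that among the unexposed.

2.025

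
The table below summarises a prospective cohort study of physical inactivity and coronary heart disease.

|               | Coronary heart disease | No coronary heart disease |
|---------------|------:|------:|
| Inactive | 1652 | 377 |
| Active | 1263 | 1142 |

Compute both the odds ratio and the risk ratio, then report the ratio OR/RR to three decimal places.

2.556

Cells: a = 1652, b = 377, c = 1263, d = 1142.
OR = (1652·1142)/(377·1263) = 1886584/476151 = 3.96215
Risk in exposed = 1652/2029 = 0.81419; risk in unexposed = 1263/2405 = 0.52516; RR = 1.55039
OR/RR = 3.96215 / 1.55039 = 2.55559
The outcome is not rare, so the OR lies further from 1 than the RR.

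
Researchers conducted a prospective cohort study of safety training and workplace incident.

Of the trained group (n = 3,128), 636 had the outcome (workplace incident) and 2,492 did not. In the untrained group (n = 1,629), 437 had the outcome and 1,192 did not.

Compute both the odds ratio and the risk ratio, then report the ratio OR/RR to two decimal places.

From the description: a = 636, b = 2492, c = 437, d = 1192.
OR = (636·1192)/(2492·437) = 758112/1089004 = 0.69615
Risk in exposed = 636/3128 = 0.20332; risk in unexposed = 437/1629 = 0.26826; RR = 0.75793
OR/RR = 0.69615 / 0.75793 = 0.91849
The outcome is not rare, so the OR lies further from 1 than the RR.

0.92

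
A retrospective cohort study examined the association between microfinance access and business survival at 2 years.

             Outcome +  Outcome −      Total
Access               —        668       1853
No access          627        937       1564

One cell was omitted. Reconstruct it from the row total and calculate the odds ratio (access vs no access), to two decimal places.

The missing cell is in the exposed row: 1853 − 668 = 1185.
So a = 1185, b = 668, c = 627, d = 937.
OR = (a·d)/(b·c) = (1185 × 937) / (668 × 627) = 1110345 / 418836 = 2.65103

2.65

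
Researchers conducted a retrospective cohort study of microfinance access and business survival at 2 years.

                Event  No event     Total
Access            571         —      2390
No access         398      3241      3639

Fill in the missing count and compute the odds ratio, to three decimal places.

2.556

The missing cell is in the exposed row: 2390 − 571 = 1819.
So a = 571, b = 1819, c = 398, d = 3241.
OR = (a·d)/(b·c) = (571 × 3241) / (1819 × 398) = 1850611 / 723962 = 2.55623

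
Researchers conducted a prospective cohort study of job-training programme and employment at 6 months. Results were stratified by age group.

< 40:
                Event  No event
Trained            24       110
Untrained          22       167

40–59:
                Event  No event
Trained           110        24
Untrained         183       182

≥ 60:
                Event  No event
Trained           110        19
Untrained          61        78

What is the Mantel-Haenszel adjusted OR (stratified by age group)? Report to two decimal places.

OR_MH = Σ(aᵢdᵢ/nᵢ) / Σ(bᵢcᵢ/nᵢ), where nᵢ is the stratum total.
Stratum 1 (< 40): n = 323; a·d/n = 24·167/323 = 12.4087; b·c/n = 110·22/323 = 7.4923
Stratum 2 (40–59): n = 499; a·d/n = 110·182/499 = 40.1202; b·c/n = 24·183/499 = 8.8016
Stratum 3 (≥ 60): n = 268; a·d/n = 110·78/268 = 32.0149; b·c/n = 19·61/268 = 4.3246
OR_MH = (12.4087 + 40.1202 + 32.0149) / (7.4923 + 8.8016 + 4.3246) = 84.5438 / 20.6185 = 4.10039

4.10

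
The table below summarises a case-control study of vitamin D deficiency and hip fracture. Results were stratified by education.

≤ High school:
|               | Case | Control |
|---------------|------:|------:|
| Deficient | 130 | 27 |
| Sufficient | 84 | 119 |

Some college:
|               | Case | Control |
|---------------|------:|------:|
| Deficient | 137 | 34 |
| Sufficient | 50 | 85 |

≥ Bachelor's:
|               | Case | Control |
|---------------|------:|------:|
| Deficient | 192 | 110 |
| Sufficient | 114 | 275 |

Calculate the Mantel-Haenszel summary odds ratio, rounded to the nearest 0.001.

OR_MH = Σ(aᵢdᵢ/nᵢ) / Σ(bᵢcᵢ/nᵢ), where nᵢ is the stratum total.
Stratum 1 (≤ High school): n = 360; a·d/n = 130·119/360 = 42.9722; b·c/n = 27·84/360 = 6.3000
Stratum 2 (Some college): n = 306; a·d/n = 137·85/306 = 38.0556; b·c/n = 34·50/306 = 5.5556
Stratum 3 (≥ Bachelor's): n = 691; a·d/n = 192·275/691 = 76.4110; b·c/n = 110·114/691 = 18.1476
OR_MH = (42.9722 + 38.0556 + 76.4110) / (6.3000 + 5.5556 + 18.1476) = 157.4388 / 30.0032 = 5.24741

5.247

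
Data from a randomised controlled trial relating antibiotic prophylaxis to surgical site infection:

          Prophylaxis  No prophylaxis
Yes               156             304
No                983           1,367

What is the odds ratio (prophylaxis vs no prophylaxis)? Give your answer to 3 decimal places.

Reading the table with exposure as columns: a = 156 (Prophylaxis, case), b = 983 (Prophylaxis, non-case), c = 304 (No prophylaxis, case), d = 1367.
OR = (a·d)/(b·c) = (156 × 1367) / (983 × 304) = 213252 / 298832 = 0.71362
Exposure is associated with lower odds of surgical site infection (OR = 0.71 < 1).

0.714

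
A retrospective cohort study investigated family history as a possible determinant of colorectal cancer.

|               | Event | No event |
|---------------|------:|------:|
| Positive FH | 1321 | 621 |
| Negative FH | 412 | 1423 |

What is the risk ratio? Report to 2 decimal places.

Cells: a = 1321, b = 621, c = 412, d = 1423.
Risk in exposed = 1321/1942 = 0.68023; risk in unexposed = 412/1835 = 0.22452.
RR = 0.68023 / 0.22452 = 3.02965
The risk among the exposed is 3.03 times that among the unexposed.

3.03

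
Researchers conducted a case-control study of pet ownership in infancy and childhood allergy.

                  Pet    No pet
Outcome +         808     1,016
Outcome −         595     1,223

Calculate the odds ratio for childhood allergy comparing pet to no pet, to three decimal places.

Reading the table with exposure as columns: a = 808 (Pet, case), b = 595 (Pet, non-case), c = 1016 (No pet, case), d = 1223.
OR = (a·d)/(b·c) = (808 × 1223) / (595 × 1016) = 988184 / 604520 = 1.63466
The odds of childhood allergy are about 1.63 times as high in the pet group.

1.635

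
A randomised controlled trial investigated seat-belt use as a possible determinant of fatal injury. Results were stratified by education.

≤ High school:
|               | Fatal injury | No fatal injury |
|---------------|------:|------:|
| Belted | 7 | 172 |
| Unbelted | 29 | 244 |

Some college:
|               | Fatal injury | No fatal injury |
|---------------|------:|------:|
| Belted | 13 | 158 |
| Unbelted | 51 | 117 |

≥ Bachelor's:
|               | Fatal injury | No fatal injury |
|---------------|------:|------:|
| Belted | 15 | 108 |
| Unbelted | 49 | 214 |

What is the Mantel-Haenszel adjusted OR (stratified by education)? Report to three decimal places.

OR_MH = Σ(aᵢdᵢ/nᵢ) / Σ(bᵢcᵢ/nᵢ), where nᵢ is the stratum total.
Stratum 1 (≤ High school): n = 452; a·d/n = 7·244/452 = 3.7788; b·c/n = 172·29/452 = 11.0354
Stratum 2 (Some college): n = 339; a·d/n = 13·117/339 = 4.4867; b·c/n = 158·51/339 = 23.7699
Stratum 3 (≥ Bachelor's): n = 386; a·d/n = 15·214/386 = 8.3161; b·c/n = 108·49/386 = 13.7098
OR_MH = (3.7788 + 4.4867 + 8.3161) / (11.0354 + 23.7699 + 13.7098) = 16.5815 / 48.5152 = 0.34178

0.342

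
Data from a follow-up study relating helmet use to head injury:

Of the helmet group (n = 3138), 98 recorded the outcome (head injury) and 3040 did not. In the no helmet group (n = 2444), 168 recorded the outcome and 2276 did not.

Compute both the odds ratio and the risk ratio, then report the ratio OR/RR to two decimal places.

From the description: a = 98, b = 3040, c = 168, d = 2276.
OR = (98·2276)/(3040·168) = 223048/510720 = 0.43673
Risk in exposed = 98/3138 = 0.03123; risk in unexposed = 168/2444 = 0.06874; RR = 0.45432
OR/RR = 0.43673 / 0.45432 = 0.96128
The outcome is rare in both groups, so OR ≈ RR (ratio near 1).

0.96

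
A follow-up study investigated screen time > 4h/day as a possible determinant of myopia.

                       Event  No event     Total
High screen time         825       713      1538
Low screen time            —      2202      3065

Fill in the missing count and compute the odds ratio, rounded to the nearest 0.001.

2.952

The missing cell is in the unexposed row: 3065 − 2202 = 863.
So a = 825, b = 713, c = 863, d = 2202.
OR = (a·d)/(b·c) = (825 × 2202) / (713 × 863) = 1816650 / 615319 = 2.95237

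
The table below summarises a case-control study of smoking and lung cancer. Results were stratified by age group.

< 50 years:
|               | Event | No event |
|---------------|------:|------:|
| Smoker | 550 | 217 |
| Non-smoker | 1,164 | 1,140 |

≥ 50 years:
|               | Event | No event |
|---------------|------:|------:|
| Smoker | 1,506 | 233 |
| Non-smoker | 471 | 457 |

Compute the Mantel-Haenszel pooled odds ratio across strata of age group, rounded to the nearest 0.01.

3.75

OR_MH = Σ(aᵢdᵢ/nᵢ) / Σ(bᵢcᵢ/nᵢ), where nᵢ is the stratum total.
Stratum 1 (< 50 years): n = 3071; a·d/n = 550·1140/3071 = 204.1680; b·c/n = 217·1164/3071 = 82.2494
Stratum 2 (≥ 50 years): n = 2667; a·d/n = 1506·457/2667 = 258.0585; b·c/n = 233·471/2667 = 41.1485
OR_MH = (204.1680 + 258.0585) / (82.2494 + 41.1485) = 462.2265 / 123.3979 = 3.74582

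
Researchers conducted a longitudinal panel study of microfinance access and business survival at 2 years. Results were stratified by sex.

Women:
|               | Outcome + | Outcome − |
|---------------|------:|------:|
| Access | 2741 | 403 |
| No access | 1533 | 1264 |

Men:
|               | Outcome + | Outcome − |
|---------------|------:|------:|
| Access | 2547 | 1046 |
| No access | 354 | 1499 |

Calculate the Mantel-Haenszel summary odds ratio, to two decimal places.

OR_MH = Σ(aᵢdᵢ/nᵢ) / Σ(bᵢcᵢ/nᵢ), where nᵢ is the stratum total.
Stratum 1 (Women): n = 5941; a·d/n = 2741·1264/5941 = 583.1719; b·c/n = 403·1533/5941 = 103.9891
Stratum 2 (Men): n = 5446; a·d/n = 2547·1499/5446 = 701.0564; b·c/n = 1046·354/5446 = 67.9919
OR_MH = (583.1719 + 701.0564) / (103.9891 + 67.9919) = 1284.2282 / 171.9810 = 7.46727

7.47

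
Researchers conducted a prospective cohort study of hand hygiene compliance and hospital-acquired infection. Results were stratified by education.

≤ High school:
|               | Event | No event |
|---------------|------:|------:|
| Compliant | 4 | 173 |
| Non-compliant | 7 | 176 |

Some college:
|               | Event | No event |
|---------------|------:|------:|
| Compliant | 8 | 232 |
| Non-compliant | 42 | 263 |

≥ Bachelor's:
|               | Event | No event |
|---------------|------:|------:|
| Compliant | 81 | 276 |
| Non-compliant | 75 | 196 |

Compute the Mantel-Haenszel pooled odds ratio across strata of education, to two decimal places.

0.57

OR_MH = Σ(aᵢdᵢ/nᵢ) / Σ(bᵢcᵢ/nᵢ), where nᵢ is the stratum total.
Stratum 1 (≤ High school): n = 360; a·d/n = 4·176/360 = 1.9556; b·c/n = 173·7/360 = 3.3639
Stratum 2 (Some college): n = 545; a·d/n = 8·263/545 = 3.8606; b·c/n = 232·42/545 = 17.8789
Stratum 3 (≥ Bachelor's): n = 628; a·d/n = 81·196/628 = 25.2803; b·c/n = 276·75/628 = 32.9618
OR_MH = (1.9556 + 3.8606 + 25.2803) / (3.3639 + 17.8789 + 32.9618) = 31.0964 / 54.2046 = 0.57369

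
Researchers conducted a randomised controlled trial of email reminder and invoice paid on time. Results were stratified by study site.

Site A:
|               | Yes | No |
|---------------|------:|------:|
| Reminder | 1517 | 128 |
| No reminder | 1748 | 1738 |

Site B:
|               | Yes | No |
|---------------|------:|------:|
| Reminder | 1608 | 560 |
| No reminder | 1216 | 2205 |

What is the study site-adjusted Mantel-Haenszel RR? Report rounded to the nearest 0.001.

RR_MH = Σ(aᵢ·n₀ᵢ/nᵢ) / Σ(cᵢ·n₁ᵢ/nᵢ), with n₁ᵢ = aᵢ+bᵢ (exposed), n₀ᵢ = cᵢ+dᵢ (unexposed), nᵢ = n₁ᵢ+n₀ᵢ.
Stratum 1 (Site A): n₁ = 1645, n₀ = 3486, n = 5131; a·n₀/n = 1517·3486/5131 = 1030.6494; c·n₁/n = 1748·1645/5131 = 560.4093
Stratum 2 (Site B): n₁ = 2168, n₀ = 3421, n = 5589; a·n₀/n = 1608·3421/5589 = 984.2491; c·n₁/n = 1216·2168/5589 = 471.6923
RR_MH = (1030.6494 + 984.2491) / (560.4093 + 471.6923) = 2014.8984 / 1032.1015 = 1.95223

1.952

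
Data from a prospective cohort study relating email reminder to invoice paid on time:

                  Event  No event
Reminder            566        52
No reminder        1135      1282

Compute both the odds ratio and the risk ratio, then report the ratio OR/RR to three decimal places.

6.304

Cells: a = 566, b = 52, c = 1135, d = 1282.
OR = (566·1282)/(52·1135) = 725612/59020 = 12.29434
Risk in exposed = 566/618 = 0.91586; risk in unexposed = 1135/2417 = 0.46959; RR = 1.95033
OR/RR = 12.29434 / 1.95033 = 6.30371
The outcome is not rare, so the OR lies further from 1 than the RR.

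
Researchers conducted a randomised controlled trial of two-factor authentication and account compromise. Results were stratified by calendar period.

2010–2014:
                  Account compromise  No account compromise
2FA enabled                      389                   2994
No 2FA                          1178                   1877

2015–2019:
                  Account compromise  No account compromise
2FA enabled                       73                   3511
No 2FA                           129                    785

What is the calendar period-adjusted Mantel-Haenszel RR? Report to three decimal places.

0.276

RR_MH = Σ(aᵢ·n₀ᵢ/nᵢ) / Σ(cᵢ·n₁ᵢ/nᵢ), with n₁ᵢ = aᵢ+bᵢ (exposed), n₀ᵢ = cᵢ+dᵢ (unexposed), nᵢ = n₁ᵢ+n₀ᵢ.
Stratum 1 (2010–2014): n₁ = 3383, n₀ = 3055, n = 6438; a·n₀/n = 389·3055/6438 = 184.5907; c·n₁/n = 1178·3383/6438 = 619.0081
Stratum 2 (2015–2019): n₁ = 3584, n₀ = 914, n = 4498; a·n₀/n = 73·914/4498 = 14.8337; c·n₁/n = 129·3584/4498 = 102.7870
RR_MH = (184.5907 + 14.8337) / (619.0081 + 102.7870) = 199.4244 / 721.7951 = 0.27629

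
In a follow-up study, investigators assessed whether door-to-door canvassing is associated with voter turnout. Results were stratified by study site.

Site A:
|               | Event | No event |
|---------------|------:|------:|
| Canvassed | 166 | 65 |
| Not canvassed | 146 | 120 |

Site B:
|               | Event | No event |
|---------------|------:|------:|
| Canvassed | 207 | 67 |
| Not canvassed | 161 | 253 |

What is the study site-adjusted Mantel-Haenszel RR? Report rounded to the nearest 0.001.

RR_MH = Σ(aᵢ·n₀ᵢ/nᵢ) / Σ(cᵢ·n₁ᵢ/nᵢ), with n₁ᵢ = aᵢ+bᵢ (exposed), n₀ᵢ = cᵢ+dᵢ (unexposed), nᵢ = n₁ᵢ+n₀ᵢ.
Stratum 1 (Site A): n₁ = 231, n₀ = 266, n = 497; a·n₀/n = 166·266/497 = 88.8451; c·n₁/n = 146·231/497 = 67.8592
Stratum 2 (Site B): n₁ = 274, n₀ = 414, n = 688; a·n₀/n = 207·414/688 = 124.5610; c·n₁/n = 161·274/688 = 64.1192
RR_MH = (88.8451 + 124.5610) / (67.8592 + 64.1192) = 213.4061 / 131.9783 = 1.61698

1.617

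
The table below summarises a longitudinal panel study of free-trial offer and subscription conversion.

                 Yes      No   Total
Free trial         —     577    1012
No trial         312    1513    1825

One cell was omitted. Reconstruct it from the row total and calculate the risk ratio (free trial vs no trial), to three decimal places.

The missing cell is in the exposed row: 1012 − 577 = 435.
So a = 435, b = 577, c = 312, d = 1513.
RR = [a/(a+b)] / [c/(c+d)] = (435/1012) / (312/1825) = 0.42984/0.17096 = 2.51430

2.514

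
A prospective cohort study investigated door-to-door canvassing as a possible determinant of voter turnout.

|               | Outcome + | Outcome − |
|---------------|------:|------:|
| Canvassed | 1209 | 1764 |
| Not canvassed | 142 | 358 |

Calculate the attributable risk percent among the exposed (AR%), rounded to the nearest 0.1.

30.2

Cells: a = 1209, b = 1764, c = 142, d = 358.
Risk in exposed = 1209/2973 = 0.40666; risk in unexposed = 142/500 = 0.28400.
RR = 0.40666/0.28400 = 1.43190
AR% = (RR − 1)/RR × 100 = (1.43190 − 1)/1.43190 × 100 = 30.1628%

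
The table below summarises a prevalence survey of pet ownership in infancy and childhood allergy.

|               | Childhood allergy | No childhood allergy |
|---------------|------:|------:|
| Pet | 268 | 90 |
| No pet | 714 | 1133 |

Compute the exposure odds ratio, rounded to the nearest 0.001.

Cells: a = 268, b = 90, c = 714, d = 1133.
OR = (a·d)/(b·c) = (268 × 1133) / (90 × 714) = 303644 / 64260 = 4.72524
The odds of childhood allergy are about 4.73 times as high in the pet group.

4.725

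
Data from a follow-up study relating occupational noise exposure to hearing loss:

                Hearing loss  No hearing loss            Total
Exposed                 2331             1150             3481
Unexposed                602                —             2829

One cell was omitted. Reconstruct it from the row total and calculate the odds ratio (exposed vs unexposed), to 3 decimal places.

7.498

The missing cell is in the unexposed row: 2829 − 602 = 2227.
So a = 2331, b = 1150, c = 602, d = 2227.
OR = (a·d)/(b·c) = (2331 × 2227) / (1150 × 602) = 5191137 / 692300 = 7.49839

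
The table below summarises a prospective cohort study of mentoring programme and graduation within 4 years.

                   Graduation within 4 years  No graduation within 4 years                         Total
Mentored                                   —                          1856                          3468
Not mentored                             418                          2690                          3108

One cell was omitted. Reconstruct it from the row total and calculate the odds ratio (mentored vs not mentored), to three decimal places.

5.589

The missing cell is in the exposed row: 3468 − 1856 = 1612.
So a = 1612, b = 1856, c = 418, d = 2690.
OR = (a·d)/(b·c) = (1612 × 2690) / (1856 × 418) = 4336280 / 775808 = 5.58937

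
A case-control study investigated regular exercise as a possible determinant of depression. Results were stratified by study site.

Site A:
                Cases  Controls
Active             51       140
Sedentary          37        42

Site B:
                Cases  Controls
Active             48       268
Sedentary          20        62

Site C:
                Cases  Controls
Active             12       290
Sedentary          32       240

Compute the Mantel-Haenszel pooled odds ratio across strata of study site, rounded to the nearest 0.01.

OR_MH = Σ(aᵢdᵢ/nᵢ) / Σ(bᵢcᵢ/nᵢ), where nᵢ is the stratum total.
Stratum 1 (Site A): n = 270; a·d/n = 51·42/270 = 7.9333; b·c/n = 140·37/270 = 19.1852
Stratum 2 (Site B): n = 398; a·d/n = 48·62/398 = 7.4774; b·c/n = 268·20/398 = 13.4673
Stratum 3 (Site C): n = 574; a·d/n = 12·240/574 = 5.0174; b·c/n = 290·32/574 = 16.1672
OR_MH = (7.9333 + 7.4774 + 5.0174) / (19.1852 + 13.4673 + 16.1672) = 20.4281 / 48.8198 = 0.41844

0.42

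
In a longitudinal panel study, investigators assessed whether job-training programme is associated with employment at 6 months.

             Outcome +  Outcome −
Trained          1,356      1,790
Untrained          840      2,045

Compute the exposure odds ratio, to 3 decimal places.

1.844

Cells: a = 1356, b = 1790, c = 840, d = 2045.
OR = (a·d)/(b·c) = (1356 × 2045) / (1790 × 840) = 2773020 / 1503600 = 1.84425
The odds of employment at 6 months are about 1.84 times as high in the trained group.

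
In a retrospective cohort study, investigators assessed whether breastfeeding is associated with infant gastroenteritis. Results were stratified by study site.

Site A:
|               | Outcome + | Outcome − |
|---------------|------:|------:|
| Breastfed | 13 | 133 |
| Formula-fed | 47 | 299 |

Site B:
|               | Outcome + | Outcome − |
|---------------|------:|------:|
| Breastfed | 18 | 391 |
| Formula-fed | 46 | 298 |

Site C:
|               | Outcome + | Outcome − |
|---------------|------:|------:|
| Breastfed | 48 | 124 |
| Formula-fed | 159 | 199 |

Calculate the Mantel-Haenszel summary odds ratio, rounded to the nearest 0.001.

0.448

OR_MH = Σ(aᵢdᵢ/nᵢ) / Σ(bᵢcᵢ/nᵢ), where nᵢ is the stratum total.
Stratum 1 (Site A): n = 492; a·d/n = 13·299/492 = 7.9004; b·c/n = 133·47/492 = 12.7053
Stratum 2 (Site B): n = 753; a·d/n = 18·298/753 = 7.1235; b·c/n = 391·46/753 = 23.8858
Stratum 3 (Site C): n = 530; a·d/n = 48·199/530 = 18.0226; b·c/n = 124·159/530 = 37.2000
OR_MH = (7.9004 + 7.1235 + 18.0226) / (12.7053 + 23.8858 + 37.2000) = 33.0466 / 73.7911 = 0.44784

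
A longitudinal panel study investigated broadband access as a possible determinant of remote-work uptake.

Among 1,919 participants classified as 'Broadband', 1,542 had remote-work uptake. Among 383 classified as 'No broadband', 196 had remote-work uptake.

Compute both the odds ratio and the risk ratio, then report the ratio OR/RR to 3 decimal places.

2.485

From the description: a = 1542, b = 377, c = 196, d = 187.
OR = (1542·187)/(377·196) = 288354/73892 = 3.90237
Risk in exposed = 1542/1919 = 0.80354; risk in unexposed = 196/383 = 0.51175; RR = 1.57019
OR/RR = 3.90237 / 1.57019 = 2.48529
The outcome is not rare, so the OR lies further from 1 than the RR.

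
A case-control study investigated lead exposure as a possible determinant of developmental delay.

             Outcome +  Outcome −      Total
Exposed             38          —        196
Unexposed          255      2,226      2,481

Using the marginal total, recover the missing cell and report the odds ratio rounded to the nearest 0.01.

The missing cell is in the exposed row: 196 − 38 = 158.
So a = 38, b = 158, c = 255, d = 2226.
OR = (a·d)/(b·c) = (38 × 2226) / (158 × 255) = 84588 / 40290 = 2.09948

2.10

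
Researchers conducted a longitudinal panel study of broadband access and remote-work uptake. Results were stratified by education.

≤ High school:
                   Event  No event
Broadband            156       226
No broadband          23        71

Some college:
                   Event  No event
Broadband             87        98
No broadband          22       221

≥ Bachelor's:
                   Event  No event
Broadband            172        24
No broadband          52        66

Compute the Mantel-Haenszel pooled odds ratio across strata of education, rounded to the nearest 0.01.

5.24

OR_MH = Σ(aᵢdᵢ/nᵢ) / Σ(bᵢcᵢ/nᵢ), where nᵢ is the stratum total.
Stratum 1 (≤ High school): n = 476; a·d/n = 156·71/476 = 23.2689; b·c/n = 226·23/476 = 10.9202
Stratum 2 (Some college): n = 428; a·d/n = 87·221/428 = 44.9229; b·c/n = 98·22/428 = 5.0374
Stratum 3 (≥ Bachelor's): n = 314; a·d/n = 172·66/314 = 36.1529; b·c/n = 24·52/314 = 3.9745
OR_MH = (23.2689 + 44.9229 + 36.1529) / (10.9202 + 5.0374 + 3.9745) = 104.3447 / 19.9321 = 5.23501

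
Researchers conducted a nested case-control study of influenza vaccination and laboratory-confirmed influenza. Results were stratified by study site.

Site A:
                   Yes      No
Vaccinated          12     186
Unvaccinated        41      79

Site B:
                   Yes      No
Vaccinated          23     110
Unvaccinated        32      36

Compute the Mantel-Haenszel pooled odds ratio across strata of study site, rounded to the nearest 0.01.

OR_MH = Σ(aᵢdᵢ/nᵢ) / Σ(bᵢcᵢ/nᵢ), where nᵢ is the stratum total.
Stratum 1 (Site A): n = 318; a·d/n = 12·79/318 = 2.9811; b·c/n = 186·41/318 = 23.9811
Stratum 2 (Site B): n = 201; a·d/n = 23·36/201 = 4.1194; b·c/n = 110·32/201 = 17.5124
OR_MH = (2.9811 + 4.1194) / (23.9811 + 17.5124) = 7.1005 / 41.4936 = 0.17112

0.17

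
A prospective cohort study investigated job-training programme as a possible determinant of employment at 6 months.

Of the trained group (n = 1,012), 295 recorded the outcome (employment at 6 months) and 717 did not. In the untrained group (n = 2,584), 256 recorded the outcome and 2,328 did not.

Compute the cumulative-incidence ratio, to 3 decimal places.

2.942

From the description: a = 295, b = 717, c = 256, d = 2328.
Risk in exposed = 295/1012 = 0.29150; risk in unexposed = 256/2584 = 0.09907.
RR = 0.29150 / 0.09907 = 2.94235
The risk among the exposed is 2.94 times that among the unexposed.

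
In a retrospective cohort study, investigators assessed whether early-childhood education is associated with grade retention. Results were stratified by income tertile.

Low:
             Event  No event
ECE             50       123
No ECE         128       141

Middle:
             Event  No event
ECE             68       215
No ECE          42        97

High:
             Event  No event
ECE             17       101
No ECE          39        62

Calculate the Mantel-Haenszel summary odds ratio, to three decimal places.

0.485

OR_MH = Σ(aᵢdᵢ/nᵢ) / Σ(bᵢcᵢ/nᵢ), where nᵢ is the stratum total.
Stratum 1 (Low): n = 442; a·d/n = 50·141/442 = 15.9502; b·c/n = 123·128/442 = 35.6199
Stratum 2 (Middle): n = 422; a·d/n = 68·97/422 = 15.6303; b·c/n = 215·42/422 = 21.3981
Stratum 3 (High): n = 219; a·d/n = 17·62/219 = 4.8128; b·c/n = 101·39/219 = 17.9863
OR_MH = (15.9502 + 15.6303 + 4.8128) / (35.6199 + 21.3981 + 17.9863) = 36.3933 / 75.0043 = 0.48522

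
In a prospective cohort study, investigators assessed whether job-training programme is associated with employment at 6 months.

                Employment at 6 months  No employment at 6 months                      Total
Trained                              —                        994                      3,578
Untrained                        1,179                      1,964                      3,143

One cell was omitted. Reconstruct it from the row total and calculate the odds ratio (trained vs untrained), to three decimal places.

The missing cell is in the exposed row: 3578 − 994 = 2584.
So a = 2584, b = 994, c = 1179, d = 1964.
OR = (a·d)/(b·c) = (2584 × 1964) / (994 × 1179) = 5074976 / 1171926 = 4.33046

4.330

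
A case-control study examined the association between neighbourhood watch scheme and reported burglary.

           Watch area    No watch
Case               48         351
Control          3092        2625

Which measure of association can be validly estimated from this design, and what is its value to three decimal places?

0.116

Reading the table with exposure as columns: a = 48 (Watch area, case), b = 3092 (Watch area, non-case), c = 351 (No watch, case), d = 2625.
This is a case-control study: participants were sampled on outcome status, so risks in the source population cannot be estimated directly — relative risk is not valid here. The odds ratio is the appropriate measure.
OR = (a·d)/(b·c) = (48 × 2625) / (3092 × 351) = 126000 / 1085292 = 0.11610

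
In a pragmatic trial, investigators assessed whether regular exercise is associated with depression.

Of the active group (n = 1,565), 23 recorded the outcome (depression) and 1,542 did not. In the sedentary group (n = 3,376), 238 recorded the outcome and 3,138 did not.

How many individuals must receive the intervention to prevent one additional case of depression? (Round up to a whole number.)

18

Risk in treated group = 23/1565 = 0.01470; risk in control = 238/3376 = 0.07050.
Absolute risk reduction = 0.07050 − 0.01470 = 0.05580
NNT = 1 / ARR = 1 / 0.05580 = 17.921 → round up → 18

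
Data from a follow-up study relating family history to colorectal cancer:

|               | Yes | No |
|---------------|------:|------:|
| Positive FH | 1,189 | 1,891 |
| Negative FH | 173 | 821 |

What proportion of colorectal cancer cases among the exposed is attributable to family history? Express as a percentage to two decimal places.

54.92

Cells: a = 1189, b = 1891, c = 173, d = 821.
Risk in exposed = 1189/3080 = 0.38604; risk in unexposed = 173/994 = 0.17404.
RR = 0.38604/0.17404 = 2.21805
AR% = (RR − 1)/RR × 100 = (2.21805 − 1)/2.21805 × 100 = 54.9154%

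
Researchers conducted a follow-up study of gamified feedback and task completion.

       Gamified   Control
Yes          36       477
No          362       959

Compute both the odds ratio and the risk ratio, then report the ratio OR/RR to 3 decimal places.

Reading the table with exposure as columns: a = 36 (Gamified, case), b = 362 (Gamified, non-case), c = 477 (Control, case), d = 959.
OR = (36·959)/(362·477) = 34524/172674 = 0.19994
Risk in exposed = 36/398 = 0.09045; risk in unexposed = 477/1436 = 0.33217; RR = 0.27230
OR/RR = 0.19994 / 0.27230 = 0.73424
The outcome is not rare, so the OR lies further from 1 than the RR.

0.734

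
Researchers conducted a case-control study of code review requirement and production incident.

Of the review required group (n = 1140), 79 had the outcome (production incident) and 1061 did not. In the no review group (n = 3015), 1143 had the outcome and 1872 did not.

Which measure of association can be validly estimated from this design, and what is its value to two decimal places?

0.12

From the description: a = 79, b = 1061, c = 1143, d = 1872.
This is a case-control study: participants were sampled on outcome status, so risks in the source population cannot be estimated directly — relative risk is not valid here. The odds ratio is the appropriate measure.
OR = (a·d)/(b·c) = (79 × 1872) / (1061 × 1143) = 147888 / 1212723 = 0.12195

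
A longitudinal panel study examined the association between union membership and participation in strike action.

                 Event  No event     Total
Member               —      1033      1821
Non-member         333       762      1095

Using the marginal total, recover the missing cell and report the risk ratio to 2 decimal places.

The missing cell is in the exposed row: 1821 − 1033 = 788.
So a = 788, b = 1033, c = 333, d = 762.
RR = [a/(a+b)] / [c/(c+d)] = (788/1821) / (333/1095) = 0.43273/0.30411 = 1.42294

1.42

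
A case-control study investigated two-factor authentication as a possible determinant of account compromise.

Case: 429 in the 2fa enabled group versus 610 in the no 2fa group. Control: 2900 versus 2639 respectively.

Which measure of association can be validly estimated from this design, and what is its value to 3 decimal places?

From the description: a = 429, b = 2900, c = 610, d = 2639.
This is a case-control study: participants were sampled on outcome status, so risks in the source population cannot be estimated directly — relative risk is not valid here. The odds ratio is the appropriate measure.
OR = (a·d)/(b·c) = (429 × 2639) / (2900 × 610) = 1132131 / 1769000 = 0.63998

0.640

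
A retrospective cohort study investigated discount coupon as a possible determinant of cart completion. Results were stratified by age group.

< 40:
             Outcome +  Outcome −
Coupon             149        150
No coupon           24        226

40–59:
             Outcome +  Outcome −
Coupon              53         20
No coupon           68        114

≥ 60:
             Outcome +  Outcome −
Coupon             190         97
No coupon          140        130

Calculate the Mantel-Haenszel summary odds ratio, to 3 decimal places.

3.567

OR_MH = Σ(aᵢdᵢ/nᵢ) / Σ(bᵢcᵢ/nᵢ), where nᵢ is the stratum total.
Stratum 1 (< 40): n = 549; a·d/n = 149·226/549 = 61.3370; b·c/n = 150·24/549 = 6.5574
Stratum 2 (40–59): n = 255; a·d/n = 53·114/255 = 23.6941; b·c/n = 20·68/255 = 5.3333
Stratum 3 (≥ 60): n = 557; a·d/n = 190·130/557 = 44.3447; b·c/n = 97·140/557 = 24.3806
OR_MH = (61.3370 + 23.6941 + 44.3447) / (6.5574 + 5.3333 + 24.3806) = 129.3758 / 36.2713 = 3.56689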